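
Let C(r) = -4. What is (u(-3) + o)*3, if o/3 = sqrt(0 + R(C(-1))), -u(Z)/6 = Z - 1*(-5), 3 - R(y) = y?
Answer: -36 + 9*sqrt(7) ≈ -12.188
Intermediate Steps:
R(y) = 3 - y
u(Z) = -30 - 6*Z (u(Z) = -6*(Z - 1*(-5)) = -6*(Z + 5) = -6*(5 + Z) = -30 - 6*Z)
o = 3*sqrt(7) (o = 3*sqrt(0 + (3 - 1*(-4))) = 3*sqrt(0 + (3 + 4)) = 3*sqrt(0 + 7) = 3*sqrt(7) ≈ 7.9373)
(u(-3) + o)*3 = ((-30 - 6*(-3)) + 3*sqrt(7))*3 = ((-30 + 18) + 3*sqrt(7))*3 = (-12 + 3*sqrt(7))*3 = -36 + 9*sqrt(7)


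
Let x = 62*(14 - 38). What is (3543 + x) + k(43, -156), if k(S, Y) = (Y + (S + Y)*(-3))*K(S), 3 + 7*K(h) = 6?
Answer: 14934/7 ≈ 2133.4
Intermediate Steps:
K(h) = 3/7 (K(h) = -3/7 + (1/7)*6 = -3/7 + 6/7 = 3/7)
x = -1488 (x = 62*(-24) = -1488)
k(S, Y) = -9*S/7 - 6*Y/7 (k(S, Y) = (Y + (S + Y)*(-3))*(3/7) = (Y + (-3*S - 3*Y))*(3/7) = (-3*S - 2*Y)*(3/7) = -9*S/7 - 6*Y/7)
(3543 + x) + k(43, -156) = (3543 - 1488) + (-9/7*43 - 6/7*(-156)) = 2055 + (-387/7 + 936/7) = 2055 + 549/7 = 14934/7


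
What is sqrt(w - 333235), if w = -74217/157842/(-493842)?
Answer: I*sqrt(6249234119642848098309603)/4330500498 ≈ 577.26*I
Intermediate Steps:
w = 24739/25983002988 (w = -74217*1/157842*(-1/493842) = -24739/52614*(-1/493842) = 24739/25983002988 ≈ 9.5212e-7)
sqrt(w - 333235) = sqrt(24739/25983002988 - 333235) = sqrt(-8658446000681441/25983002988) = I*sqrt(6249234119642848098309603)/4330500498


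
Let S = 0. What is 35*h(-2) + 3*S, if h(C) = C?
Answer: -70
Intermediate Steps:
35*h(-2) + 3*S = 35*(-2) + 3*0 = -70 + 0 = -70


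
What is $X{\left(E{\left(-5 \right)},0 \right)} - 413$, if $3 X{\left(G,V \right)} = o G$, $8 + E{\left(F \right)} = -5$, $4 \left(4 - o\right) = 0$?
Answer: $- \frac{1291}{3} \approx -430.33$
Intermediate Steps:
$o = 4$ ($o = 4 - 0 = 4 + 0 = 4$)
$E{\left(F \right)} = -13$ ($E{\left(F \right)} = -8 - 5 = -13$)
$X{\left(G,V \right)} = \frac{4 G}{3}$
$X{\left(E{\left(-5 \right)},0 \right)} - 413 = \frac{4}{3} \left(-13\right) - 413 = - \frac{52}{3} - 413 = - \frac{1291}{3}$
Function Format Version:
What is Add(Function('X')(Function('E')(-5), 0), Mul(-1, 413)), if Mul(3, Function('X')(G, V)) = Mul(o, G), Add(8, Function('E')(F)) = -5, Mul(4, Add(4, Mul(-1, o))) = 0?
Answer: Rational(-1291, 3) ≈ -430.33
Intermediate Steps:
o = 4 (o = Add(4, Mul(Rational(-1, 4), 0)) = Add(4, 0) = 4)
Function('E')(F) = -13 (Function('E')(F) = Add(-8, -5) = -13)
Function('X')(G, V) = Mul(Rational(4, 3), G) (Function('X')(G, V) = Mul(Rational(1, 3), Mul(4, G)) = Mul(Rational(4, 3), G))
Add(Function('X')(Function('E')(-5), 0), Mul(-1, 413)) = Add(Mul(Rational(4, 3), -13), Mul(-1, 413)) = Add(Rational(-52, 3), -413) = Rational(-1291, 3)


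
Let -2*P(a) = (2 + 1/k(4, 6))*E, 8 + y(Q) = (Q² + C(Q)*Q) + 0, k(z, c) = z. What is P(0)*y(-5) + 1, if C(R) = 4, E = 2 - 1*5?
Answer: -73/8 ≈ -9.1250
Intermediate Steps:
E = -3 (E = 2 - 5 = -3)
y(Q) = -8 + Q² + 4*Q (y(Q) = -8 + ((Q² + 4*Q) + 0) = -8 + (Q² + 4*Q) = -8 + Q² + 4*Q)
P(a) = 27/8 (P(a) = -(2 + 1/4)*(-3)/2 = -(2 + ¼)*(-3)/2 = -9*(-3)/8 = -½*(-27/4) = 27/8)
P(0)*y(-5) + 1 = 27*(-8 + (-5)² + 4*(-5))/8 + 1 = 27*(-8 + 25 - 20)/8 + 1 = (27/8)*(-3) + 1 = -81/8 + 1 = -73/8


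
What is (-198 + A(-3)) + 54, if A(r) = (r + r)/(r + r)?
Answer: -143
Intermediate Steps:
A(r) = 1 (A(r) = (2*r)/((2*r)) = (2*r)*(1/(2*r)) = 1)
(-198 + A(-3)) + 54 = (-198 + 1) + 54 = -197 + 54 = -143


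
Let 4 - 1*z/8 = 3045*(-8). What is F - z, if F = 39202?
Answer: -155710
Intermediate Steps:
z = 194912 (z = 32 - 24360*(-8) = 32 - 8*(-24360) = 32 + 194880 = 194912)
F - z = 39202 - 1*194912 = 39202 - 194912 = -155710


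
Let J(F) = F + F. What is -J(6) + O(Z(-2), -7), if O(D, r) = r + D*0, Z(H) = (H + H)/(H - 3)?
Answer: -19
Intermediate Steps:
J(F) = 2*F
Z(H) = 2*H/(-3 + H) (Z(H) = (2*H)/(-3 + H) = 2*H/(-3 + H))
O(D, r) = r (O(D, r) = r + 0 = r)
-J(6) + O(Z(-2), -7) = -2*6 - 7 = -1*12 - 7 = -12 - 7 = -19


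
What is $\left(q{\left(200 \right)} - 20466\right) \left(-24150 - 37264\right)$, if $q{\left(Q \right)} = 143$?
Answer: $1248116722$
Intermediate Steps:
$\left(q{\left(200 \right)} - 20466\right) \left(-24150 - 37264\right) = \left(143 - 20466\right) \left(-24150 - 37264\right) = \left(143 - 20466\right) \left(-61414\right) = \left(-20323\right) \left(-61414\right) = 1248116722$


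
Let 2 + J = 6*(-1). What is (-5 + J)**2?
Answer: 169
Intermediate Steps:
J = -8 (J = -2 + 6*(-1) = -2 - 6 = -8)
(-5 + J)**2 = (-5 - 8)**2 = (-13)**2 = 169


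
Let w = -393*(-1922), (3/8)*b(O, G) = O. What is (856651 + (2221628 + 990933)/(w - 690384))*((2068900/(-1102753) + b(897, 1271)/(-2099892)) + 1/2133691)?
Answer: -129050554216583960201017421255/80242809892253348542398 ≈ -1.6083e+6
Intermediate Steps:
b(O, G) = 8*O/3
w = 755346
(856651 + (2221628 + 990933)/(w - 690384))*((2068900/(-1102753) + b(897, 1271)/(-2099892)) + 1/2133691) = (856651 + (2221628 + 990933)/(755346 - 690384))*((2068900/(-1102753) + ((8/3)*897)/(-2099892)) + 1/2133691) = (856651 + 3212561/64962)*((2068900*(-1/1102753) + 2392*(-1/2099892)) + 1/2133691) = (856651 + 3212561*(1/64962))*((-2068900/1102753 - 598/524973) + 1/2133691) = (856651 + 3212561/64962)*(-1086776085994/578915550669 + 1/2133691) = (55652974823/64962)*(-2318843774785073185/1235226900222489279) = -129050554216583960201017421255/80242809892253348542398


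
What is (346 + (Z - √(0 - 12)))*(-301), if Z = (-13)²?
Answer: -155015 + 602*I*√3 ≈ -1.5502e+5 + 1042.7*I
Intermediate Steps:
Z = 169
(346 + (Z - √(0 - 12)))*(-301) = (346 + (169 - √(0 - 12)))*(-301) = (346 + (169 - √(-12)))*(-301) = (346 + (169 - 2*I*√3))*(-301) = (515 - 2*I*√3)*(-301) = -155015 + 602*I*√3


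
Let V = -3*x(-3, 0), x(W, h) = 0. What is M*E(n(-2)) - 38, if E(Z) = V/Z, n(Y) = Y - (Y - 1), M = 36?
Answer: -38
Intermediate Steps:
V = 0 (V = -3*0 = 0)
n(Y) = 1 (n(Y) = Y - (-1 + Y) = Y + (1 - Y) = 1)
E(Z) = 0 (E(Z) = 0/Z = 0)
M*E(n(-2)) - 38 = 36*0 - 38 = 0 - 38 = -38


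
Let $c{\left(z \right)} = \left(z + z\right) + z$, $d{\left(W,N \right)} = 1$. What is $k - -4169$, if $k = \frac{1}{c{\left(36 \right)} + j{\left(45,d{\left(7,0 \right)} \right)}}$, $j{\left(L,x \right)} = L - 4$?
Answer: $\frac{621182}{149} \approx 4169.0$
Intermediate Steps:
$j{\left(L,x \right)} = -4 + L$
$c{\left(z \right)} = 3 z$ ($c{\left(z \right)} = 2 z + z = 3 z$)
$k = \frac{1}{149}$ ($k = \frac{1}{3 \cdot 36 + \left(-4 + 45\right)} = \frac{1}{108 + 41} = \frac{1}{149} \approx 0.0067114$)
$k - -4169 = \frac{1}{149} - -4169 = \frac{1}{149} + 4169 = \frac{621182}{149}$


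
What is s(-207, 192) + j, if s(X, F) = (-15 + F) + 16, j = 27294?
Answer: 27487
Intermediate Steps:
s(X, F) = 1 + F
s(-207, 192) + j = (1 + 192) + 27294 = 193 + 27294 = 27487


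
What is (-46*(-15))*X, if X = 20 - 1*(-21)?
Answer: 28290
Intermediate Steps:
X = 41 (X = 20 + 21 = 41)
(-46*(-15))*X = -46*(-15)*41 = 690*41 = 28290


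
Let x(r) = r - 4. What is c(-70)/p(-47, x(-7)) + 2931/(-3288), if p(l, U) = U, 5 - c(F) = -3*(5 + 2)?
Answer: -39243/12056 ≈ -3.2551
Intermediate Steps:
x(r) = -4 + r
c(F) = 26 (c(F) = 5 - (-3)*(5 + 2) = 5 - (-3)*7 = 5 - 1*(-21) = 5 + 21 = 26)
c(-70)/p(-47, x(-7)) + 2931/(-3288) = 26/(-4 - 7) + 2931/(-3288) = 26/(-11) + 2931*(-1/3288) = 26*(-1/11) - 977/1096 = -26/11 - 977/1096 = -39243/12056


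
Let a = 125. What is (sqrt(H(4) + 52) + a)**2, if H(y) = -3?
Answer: 17424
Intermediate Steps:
(sqrt(H(4) + 52) + a)**2 = (sqrt(-3 + 52) + 125)**2 = (sqrt(49) + 125)**2 = (7 + 125)**2 = 132**2 = 17424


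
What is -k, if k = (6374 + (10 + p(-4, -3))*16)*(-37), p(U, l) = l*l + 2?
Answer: 248270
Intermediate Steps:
p(U, l) = 2 + l² (p(U, l) = l² + 2 = 2 + l²)
k = -248270 (k = (6374 + (10 + (2 + (-3)²))*16)*(-37) = (6374 + (10 + (2 + 9))*16)*(-37) = (6374 + (10 + 11)*16)*(-37) = (6374 + 21*16)*(-37) = (6374 + 336)*(-37) = 6710*(-37) = -248270)
-k = -1*(-248270) = 248270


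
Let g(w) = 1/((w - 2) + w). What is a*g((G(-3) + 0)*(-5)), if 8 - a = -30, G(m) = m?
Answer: 19/14 ≈ 1.3571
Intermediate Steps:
a = 38 (a = 8 - 1*(-30) = 8 + 30 = 38)
g(w) = 1/(-2 + 2*w) (g(w) = 1/((-2 + w) + w) = 1/(-2 + 2*w))
a*g((G(-3) + 0)*(-5)) = 38*(1/(2*(-1 + (-3 + 0)*(-5)))) = 38*(1/(2*(-1 - 3*(-5)))) = 38*(1/(2*(-1 + 15))) = 38*((½)/14) = 38*((½)*(1/14)) = 38*(1/28) = 19/14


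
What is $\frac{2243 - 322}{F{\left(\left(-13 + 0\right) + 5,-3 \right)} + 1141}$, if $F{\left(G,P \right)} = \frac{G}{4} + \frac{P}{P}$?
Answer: $\frac{1921}{1140} \approx 1.6851$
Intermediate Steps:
$F{\left(G,P \right)} = 1 + \frac{G}{4}$ ($F{\left(G,P \right)} = G \frac{1}{4} + 1 = \frac{G}{4} + 1 = 1 + \frac{G}{4}$)
$\frac{2243 - 322}{F{\left(\left(-13 + 0\right) + 5,-3 \right)} + 1141} = \frac{2243 - 322}{\left(1 + \frac{\left(-13 + 0\right) + 5}{4}\right) + 1141} = \frac{1921}{\left(1 + \frac{-13 + 5}{4}\right) + 1141} = \frac{1921}{\left(1 + \frac{1}{4} \left(-8\right)\right) + 1141} = \frac{1921}{\left(1 - 2\right) + 1141} = \frac{1921}{-1 + 1141} = \frac{1921}{1140}$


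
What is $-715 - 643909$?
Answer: $-644624$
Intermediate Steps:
$-715 - 643909 = -644624$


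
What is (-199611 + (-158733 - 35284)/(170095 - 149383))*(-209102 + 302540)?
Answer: -64387145464077/3452 ≈ -1.8652e+10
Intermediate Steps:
(-199611 + (-158733 - 35284)/(170095 - 149383))*(-209102 + 302540) = (-199611 - 194017/20712)*93438 = -4134537049/20712*93438 = -64387145464077/3452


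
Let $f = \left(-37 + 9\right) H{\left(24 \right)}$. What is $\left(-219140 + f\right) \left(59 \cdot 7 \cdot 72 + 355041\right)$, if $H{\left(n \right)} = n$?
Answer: $-84578601924$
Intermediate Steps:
$f = -672$ ($f = \left(-37 + 9\right) 24 = \left(-28\right) 24 = -672$)
$\left(-219140 + f\right) \left(59 \cdot 7 \cdot 72 + 355041\right) = \left(-219140 - 672\right) \left(59 \cdot 7 \cdot 72 + 355041\right) = - 219812 \left(413 \cdot 72 + 355041\right) = - 219812 \left(29736 + 355041\right) = \left(-219812\right) 384777 = -84578601924$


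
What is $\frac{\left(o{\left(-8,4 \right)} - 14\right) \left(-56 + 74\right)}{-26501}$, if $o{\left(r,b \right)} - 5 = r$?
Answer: $\frac{306}{26501} \approx 0.011547$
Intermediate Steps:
$o{\left(r,b \right)} = 5 + r$
$\frac{\left(o{\left(-8,4 \right)} - 14\right) \left(-56 + 74\right)}{-26501} = \frac{\left(\left(5 - 8\right) - 14\right) \left(-56 + 74\right)}{-26501} = \left(-3 - 14\right) 18 \left(- \frac{1}{26501}\right) = \left(-17\right) 18 \left(- \frac{1}{26501}\right) = \left(-306\right) \left(- \frac{1}{26501}\right) = \frac{306}{26501}$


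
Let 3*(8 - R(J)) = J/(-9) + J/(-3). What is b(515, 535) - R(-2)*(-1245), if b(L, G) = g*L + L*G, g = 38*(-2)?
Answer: 2213785/9 ≈ 2.4598e+5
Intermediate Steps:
R(J) = 8 + 4*J/27 (R(J) = 8 - (J/(-9) + J/(-3))/3 = 8 - (J*(-⅑) + J*(-⅓))/3 = 8 - (-J/9 - J/3)/3 = 8 - (-4)*J/27 = 8 + 4*J/27)
g = -76
b(L, G) = -76*L + G*L (b(L, G) = -76*L + L*G = -76*L + G*L)
b(515, 535) - R(-2)*(-1245) = 515*(-76 + 535) - (8 + (4/27)*(-2))*(-1245) = 515*459 - (8 - 8/27)*(-1245) = 236385 - 208*(-1245)/27 = 236385 - 1*(-86320/9) = 236385 + 86320/9 = 2213785/9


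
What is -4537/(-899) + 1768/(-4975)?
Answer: 20982143/4472525 ≈ 4.6913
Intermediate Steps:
-4537/(-899) + 1768/(-4975) = -4537*(-1/899) + 1768*(-1/4975) = 4537/899 - 1768/4975 = 20982143/4472525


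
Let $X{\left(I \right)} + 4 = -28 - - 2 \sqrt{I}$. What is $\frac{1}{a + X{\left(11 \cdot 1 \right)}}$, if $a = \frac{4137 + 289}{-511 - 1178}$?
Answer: $- \frac{49381293}{1646844476} - \frac{2852721 \sqrt{11}}{1646844476} \approx -0.035731$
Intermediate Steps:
$X{\left(I \right)} = -32 + 2 \sqrt{I}$ ($X{\left(I \right)} = -4 - \left(28 - 2 \sqrt{I}\right) = -4 + \left(-28 + 2 \sqrt{I}\right) = -32 + 2 \sqrt{I}$)
$a = - \frac{4426}{1689}$ ($a = \frac{4426}{-1689} = 4426 \left(- \frac{1}{1689}\right) = - \frac{4426}{1689} \approx -2.6205$)
$\frac{1}{a + X{\left(11 \cdot 1 \right)}} = \frac{1}{- \frac{4426}{1689} - \left(32 - 2 \sqrt{11 \cdot 1}\right)} = \frac{1}{- \frac{4426}{1689} - \left(32 - 2 \sqrt{11}\right)} = \frac{1}{- \frac{58474}{1689} + 2 \sqrt{11}}$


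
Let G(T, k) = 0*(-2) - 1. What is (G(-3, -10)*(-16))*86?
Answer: 1376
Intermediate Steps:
G(T, k) = -1 (G(T, k) = 0 - 1 = -1)
(G(-3, -10)*(-16))*86 = -1*(-16)*86 = 16*86 = 1376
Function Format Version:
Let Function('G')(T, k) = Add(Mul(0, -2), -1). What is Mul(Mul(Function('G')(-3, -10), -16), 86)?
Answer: 1376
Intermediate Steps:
Function('G')(T, k) = -1 (Function('G')(T, k) = Add(0, -1) = -1)
Mul(Mul(Function('G')(-3, -10), -16), 86) = Mul(Mul(-1, -16), 86) = Mul(16, 86) = 1376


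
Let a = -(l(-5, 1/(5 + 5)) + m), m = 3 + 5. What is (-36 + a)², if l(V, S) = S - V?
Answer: 241081/100 ≈ 2410.8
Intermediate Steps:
m = 8
a = -131/10 (a = -((1/(5 + 5) - 1*(-5)) + 8) = -((1/10 + 5) + 8) = -((⅒ + 5) + 8) = -(51/10 + 8) = -1*131/10 = -131/10 ≈ -13.100)
(-36 + a)² = (-36 - 131/10)² = (-491/10)² = 241081/100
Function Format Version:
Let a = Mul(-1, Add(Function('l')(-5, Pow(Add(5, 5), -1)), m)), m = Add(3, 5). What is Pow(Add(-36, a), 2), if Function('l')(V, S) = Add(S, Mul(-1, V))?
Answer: Rational(241081, 100) ≈ 2410.8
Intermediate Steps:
m = 8
a = Rational(-131, 10) (a = Mul(-1, Add(Add(Pow(Add(5, 5), -1), Mul(-1, -5)), 8)) = Mul(-1, Add(Add(Pow(10, -1), 5), 8)) = Mul(-1, Add(Add(Rational(1, 10), 5), 8)) = Mul(-1, Add(Rational(51, 10), 8)) = Mul(-1, Rational(131, 10)) = Rational(-131, 10) ≈ -13.100)
Pow(Add(-36, a), 2) = Pow(Add(-36, Rational(-131, 10)), 2) = Pow(Rational(-491, 10), 2) = Rational(241081, 100)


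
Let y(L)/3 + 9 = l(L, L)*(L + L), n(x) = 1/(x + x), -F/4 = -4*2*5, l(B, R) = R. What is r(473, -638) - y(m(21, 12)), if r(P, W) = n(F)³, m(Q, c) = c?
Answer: -27426815999/32768000 ≈ -837.00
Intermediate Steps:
F = 160 (F = -4*(-4*2)*5 = -(-32)*5 = -4*(-40) = 160)
n(x) = 1/(2*x)
y(L) = -27 + 6*L² (y(L) = -27 + 3*(L*(L + L)) = -27 + 3*(L*(2*L)) = -27 + 3*(2*L²) = -27 + 6*L²)
r(P, W) = 1/32768000 (r(P, W) = ((½)/160)³ = ((½)*(1/160))³ = (1/320)³ = 1/32768000)
r(473, -638) - y(m(21, 12)) = 1/32768000 - (-27 + 6*12²) = 1/32768000 - (-27 + 6*144) = 1/32768000 - (-27 + 864) = 1/32768000 - 1*837 = 1/32768000 - 837 = -27426815999/32768000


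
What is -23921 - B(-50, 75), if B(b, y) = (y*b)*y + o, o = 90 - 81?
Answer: 257320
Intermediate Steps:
o = 9
B(b, y) = 9 + b*y² (B(b, y) = (y*b)*y + 9 = (b*y)*y + 9 = b*y² + 9 = 9 + b*y²)
-23921 - B(-50, 75) = -23921 - (9 - 50*75²) = -23921 - (9 - 50*5625) = -23921 - (9 - 281250) = -23921 - 1*(-281241) = -23921 + 281241 = 257320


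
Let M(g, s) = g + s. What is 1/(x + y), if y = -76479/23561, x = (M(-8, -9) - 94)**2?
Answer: 23561/290218602 ≈ 8.1184e-5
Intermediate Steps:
x = 12321 (x = ((-8 - 9) - 94)**2 = (-17 - 94)**2 = (-111)**2 = 12321)
y = -76479/23561 (y = -76479*1/23561 = -76479/23561 ≈ -3.2460)
1/(x + y) = 1/(12321 - 76479/23561) = 1/(290218602/23561) = 23561/290218602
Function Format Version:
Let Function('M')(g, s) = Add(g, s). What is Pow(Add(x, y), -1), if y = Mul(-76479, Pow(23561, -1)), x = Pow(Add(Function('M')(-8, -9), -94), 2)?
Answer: Rational(23561, 290218602) ≈ 8.1184e-5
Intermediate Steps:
x = 12321 (x = Pow(Add(Add(-8, -9), -94), 2) = Pow(Add(-17, -94), 2) = Pow(-111, 2) = 12321)
y = Rational(-76479, 23561) (y = Mul(-76479, Rational(1, 23561)) = Rational(-76479, 23561) ≈ -3.2460)
Pow(Add(x, y), -1) = Pow(Add(12321, Rational(-76479, 23561)), -1) = Pow(Rational(290218602, 23561), -1) = Rational(23561, 290218602)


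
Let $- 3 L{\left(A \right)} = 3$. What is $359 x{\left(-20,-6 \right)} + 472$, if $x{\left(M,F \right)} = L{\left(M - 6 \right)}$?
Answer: $113$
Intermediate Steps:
$L{\left(A \right)} = -1$ ($L{\left(A \right)} = \left(- \frac{1}{3}\right) 3 = -1$)
$x{\left(M,F \right)} = -1$
$359 x{\left(-20,-6 \right)} + 472 = 359 \left(-1\right) + 472 = -359 + 472 = 113$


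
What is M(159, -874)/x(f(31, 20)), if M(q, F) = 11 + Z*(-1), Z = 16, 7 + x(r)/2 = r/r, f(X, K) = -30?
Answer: 5/12 ≈ 0.41667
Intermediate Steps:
x(r) = -12 (x(r) = -14 + 2*(r/r) = -14 + 2*1 = -14 + 2 = -12)
M(q, F) = -5 (M(q, F) = 11 + 16*(-1) = 11 - 16 = -5)
M(159, -874)/x(f(31, 20)) = -5/(-12) = -5*(-1/12) = 5/12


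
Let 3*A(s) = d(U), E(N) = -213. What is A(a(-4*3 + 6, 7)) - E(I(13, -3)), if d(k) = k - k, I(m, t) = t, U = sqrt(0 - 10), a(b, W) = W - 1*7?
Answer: 213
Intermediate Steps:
a(b, W) = -7 + W (a(b, W) = W - 7 = -7 + W)
U = I*sqrt(10) (U = sqrt(-10) = I*sqrt(10) ≈ 3.1623*I)
d(k) = 0
A(s) = 0 (A(s) = (1/3)*0 = 0)
A(a(-4*3 + 6, 7)) - E(I(13, -3)) = 0 - 1*(-213) = 0 + 213 = 213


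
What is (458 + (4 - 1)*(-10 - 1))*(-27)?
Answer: -11475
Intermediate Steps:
(458 + (4 - 1)*(-10 - 1))*(-27) = (458 + 3*(-11))*(-27) = (458 - 33)*(-27) = 425*(-27) = -11475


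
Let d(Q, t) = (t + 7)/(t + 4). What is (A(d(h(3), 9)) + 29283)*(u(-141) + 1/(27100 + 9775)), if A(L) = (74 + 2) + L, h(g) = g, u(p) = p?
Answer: -1984512666442/479375 ≈ -4.1398e+6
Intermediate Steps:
d(Q, t) = (7 + t)/(4 + t)
A(L) = 76 + L
(A(d(h(3), 9)) + 29283)*(u(-141) + 1/(27100 + 9775)) = ((76 + (7 + 9)/(4 + 9)) + 29283)*(-141 + 1/(27100 + 9775)) = ((76 + 16/13) + 29283)*(-141 + 1/36875) = ((76 + (1/13)*16) + 29283)*(-141 + 1/36875) = ((76 + 16/13) + 29283)*(-5199374/36875) = (1004/13 + 29283)*(-5199374/36875) = (381683/13)*(-5199374/36875) = -1984512666442/479375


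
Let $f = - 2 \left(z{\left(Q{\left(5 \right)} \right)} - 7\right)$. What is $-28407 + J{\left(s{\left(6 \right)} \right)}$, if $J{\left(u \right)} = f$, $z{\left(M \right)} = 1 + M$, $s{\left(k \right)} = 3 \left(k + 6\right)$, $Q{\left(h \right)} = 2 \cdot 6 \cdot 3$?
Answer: $-28467$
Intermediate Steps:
$Q{\left(h \right)} = 36$ ($Q{\left(h \right)} = 12 \cdot 3 = 36$)
$s{\left(k \right)} = 18 + 3 k$ ($s{\left(k \right)} = 3 \left(6 + k\right) = 18 + 3 k$)
$f = -60$ ($f = - 2 \left(\left(1 + 36\right) - 7\right) = - 2 \left(37 - 7\right) = \left(-2\right) 30 = -60$)
$J{\left(u \right)} = -60$
$-28407 + J{\left(s{\left(6 \right)} \right)} = -28407 - 60 = -28467$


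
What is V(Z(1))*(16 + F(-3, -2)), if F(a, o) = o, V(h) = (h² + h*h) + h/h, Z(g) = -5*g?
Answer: 714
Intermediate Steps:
V(h) = 1 + 2*h² (V(h) = (h² + h²) + 1 = 2*h² + 1 = 1 + 2*h²)
V(Z(1))*(16 + F(-3, -2)) = (1 + 2*(-5*1)²)*(16 - 2) = (1 + 2*(-5)²)*14 = (1 + 2*25)*14 = (1 + 50)*14 = 51*14 = 714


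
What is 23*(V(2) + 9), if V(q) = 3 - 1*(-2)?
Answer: 322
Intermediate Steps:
V(q) = 5 (V(q) = 3 + 2 = 5)
23*(V(2) + 9) = 23*(5 + 9) = 23*14 = 322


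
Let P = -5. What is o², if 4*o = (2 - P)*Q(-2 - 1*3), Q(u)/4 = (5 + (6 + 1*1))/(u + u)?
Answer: 1764/25 ≈ 70.560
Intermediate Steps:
Q(u) = 24/u (Q(u) = 4*((5 + (6 + 1*1))/(u + u)) = 4*((5 + (6 + 1))/((2*u))) = 4*((5 + 7)*(1/(2*u))) = 4*(12*(1/(2*u))) = 4*(6/u) = 24/u)
o = -42/5 (o = ((2 - 1*(-5))*(24/(-2 - 1*3)))/4 = ((2 + 5)*(24/(-2 - 3)))/4 = (7*(24/(-5)))/4 = (7*(24*(-⅕)))/4 = (7*(-24/5))/4 = (¼)*(-168/5) = -42/5 ≈ -8.4000)
o² = (-42/5)² = 1764/25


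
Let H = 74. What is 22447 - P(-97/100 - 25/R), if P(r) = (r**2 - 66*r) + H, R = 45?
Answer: 18038688671/810000 ≈ 22270.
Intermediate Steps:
P(r) = 74 + r**2 - 66*r (P(r) = (r**2 - 66*r) + 74 = 74 + r**2 - 66*r)
22447 - P(-97/100 - 25/R) = 22447 - (74 + (-97/100 - 25/45)**2 - 66*(-97/100 - 25/45)) = 22447 - (74 + (-97*1/100 - 25*1/45)**2 - 66*(-97*1/100 - 25*1/45)) = 22447 - (74 + (-97/100 - 5/9)**2 - 66*(-97/100 - 5/9)) = 22447 - (74 + (-1373/900)**2 - 66*(-1373/900)) = 22447 - (74 + 1885129/810000 + 15103/150) = 22447 - 1*143381329/810000 = 22447 - 143381329/810000 = 18038688671/810000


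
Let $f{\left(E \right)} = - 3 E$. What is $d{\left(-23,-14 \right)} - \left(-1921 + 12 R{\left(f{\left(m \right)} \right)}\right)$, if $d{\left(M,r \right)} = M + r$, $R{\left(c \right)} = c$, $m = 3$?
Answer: $1992$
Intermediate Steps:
$d{\left(-23,-14 \right)} - \left(-1921 + 12 R{\left(f{\left(m \right)} \right)}\right) = \left(-23 - 14\right) + \left(1906 - \left(-15 + 12 \left(\left(-3\right) 3\right)\right)\right) = -37 + \left(1906 + \left(15 - -108\right)\right) = -37 + \left(1906 + \left(15 + 108\right)\right) = -37 + \left(1906 + 123\right) = -37 + 2029 = 1992$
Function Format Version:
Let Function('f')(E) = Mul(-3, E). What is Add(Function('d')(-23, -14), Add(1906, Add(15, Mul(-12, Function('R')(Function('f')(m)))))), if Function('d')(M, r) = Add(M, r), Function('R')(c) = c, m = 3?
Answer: 1992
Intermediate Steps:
Add(Function('d')(-23, -14), Add(1906, Add(15, Mul(-12, Function('R')(Function('f')(m)))))) = Add(Add(-23, -14), Add(1906, Add(15, Mul(-12, Mul(-3, 3))))) = Add(-37, Add(1906, Add(15, Mul(-12, -9)))) = Add(-37, Add(1906, Add(15, 108))) = Add(-37, Add(1906, 123)) = Add(-37, 2029) = 1992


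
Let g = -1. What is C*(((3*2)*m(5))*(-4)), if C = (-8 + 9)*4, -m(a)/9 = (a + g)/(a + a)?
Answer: 1728/5 ≈ 345.60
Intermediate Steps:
m(a) = -9*(-1 + a)/(2*a) (m(a) = -9*(a - 1)/(a + a) = -9*(-1 + a)/(2*a))
C = 4 (C = 1*4 = 4)
C*(((3*2)*m(5))*(-4)) = 4*(((3*2)*((9/2)*(1 - 1*5)/5))*(-4)) = 4*((6*((9/2)*(1/5)*(1 - 5)))*(-4)) = 4*((6*((9/2)*(1/5)*(-4)))*(-4)) = 4*((6*(-18/5))*(-4)) = 4*(-108/5*(-4)) = 4*(432/5) = 1728/5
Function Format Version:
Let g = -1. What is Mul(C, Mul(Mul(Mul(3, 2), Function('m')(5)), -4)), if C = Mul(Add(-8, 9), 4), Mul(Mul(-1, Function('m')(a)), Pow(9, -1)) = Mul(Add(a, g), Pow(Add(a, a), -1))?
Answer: Rational(1728, 5) ≈ 345.60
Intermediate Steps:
Function('m')(a) = Mul(Rational(-9, 2), Pow(a, -1), Add(-1, a)) (Function('m')(a) = Mul(-9, Mul(Add(a, -1), Pow(Add(a, a), -1))) = Mul(-9, Mul(Add(-1, a), Pow(Mul(2, a), -1))) = Mul(-9, Mul(Add(-1, a), Mul(Rational(1, 2), Pow(a, -1)))) = Mul(-9, Mul(Rational(1, 2), Pow(a, -1), Add(-1, a))) = Mul(Rational(-9, 2), Pow(a, -1), Add(-1, a)))
C = 4 (C = Mul(1, 4) = 4)
Mul(C, Mul(Mul(Mul(3, 2), Function('m')(5)), -4)) = Mul(4, Mul(Mul(Mul(3, 2), Mul(Rational(9, 2), Pow(5, -1), Add(1, Mul(-1, 5)))), -4)) = Mul(4, Mul(Mul(6, Mul(Rational(9, 2), Rational(1, 5), Add(1, -5))), -4)) = Mul(4, Mul(Mul(6, Mul(Rational(9, 2), Rational(1, 5), -4)), -4)) = Mul(4, Mul(Mul(6, Rational(-18, 5)), -4)) = Mul(4, Mul(Rational(-108, 5), -4)) = Mul(4, Rational(432, 5)) = Rational(1728, 5)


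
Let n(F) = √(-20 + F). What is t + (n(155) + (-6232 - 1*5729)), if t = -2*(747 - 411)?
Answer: -12633 + 3*√15 ≈ -12621.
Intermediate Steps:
t = -672 (t = -2*336 = -672)
t + (n(155) + (-6232 - 1*5729)) = -672 + (√(-20 + 155) + (-6232 - 1*5729)) = -672 + (√135 + (-6232 - 5729)) = -672 + (3*√15 - 11961) = -672 + (-11961 + 3*√15) = -12633 + 3*√15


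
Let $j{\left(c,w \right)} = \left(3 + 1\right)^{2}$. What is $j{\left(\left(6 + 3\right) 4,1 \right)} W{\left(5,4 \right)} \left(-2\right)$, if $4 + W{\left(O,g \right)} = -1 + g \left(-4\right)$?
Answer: $672$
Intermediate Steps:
$W{\left(O,g \right)} = -5 - 4 g$ ($W{\left(O,g \right)} = -4 + \left(-1 + g \left(-4\right)\right) = -4 - \left(1 + 4 g\right) = -5 - 4 g$)
$j{\left(c,w \right)} = 16$ ($j{\left(c,w \right)} = 4^{2} = 16$)
$j{\left(\left(6 + 3\right) 4,1 \right)} W{\left(5,4 \right)} \left(-2\right) = 16 \left(-5 - 16\right) \left(-2\right) = 16 \left(-21\right) \left(-2\right) = \left(-336\right) \left(-2\right) = 672$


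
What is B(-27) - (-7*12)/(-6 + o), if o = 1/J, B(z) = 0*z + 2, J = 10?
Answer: -722/59 ≈ -12.237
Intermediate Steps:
B(z) = 2 (B(z) = 0 + 2 = 2)
o = ⅒ (o = 1/10 = ⅒ ≈ 0.10000)
B(-27) - (-7*12)/(-6 + o) = 2 - (-7*12)/(-6 + ⅒) = 2 - (-84)/(-59/10) = 2 - (-84)*(-10)/59 = 2 - 1*840/59 = 2 - 840/59 = -722/59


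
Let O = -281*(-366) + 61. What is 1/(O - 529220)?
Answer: -1/426313 ≈ -2.3457e-6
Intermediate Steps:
O = 102907 (O = 102846 + 61 = 102907)
1/(O - 529220) = 1/(102907 - 529220) = 1/(-426313) = -1/426313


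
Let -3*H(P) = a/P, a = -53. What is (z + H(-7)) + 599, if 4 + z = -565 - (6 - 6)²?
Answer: 577/21 ≈ 27.476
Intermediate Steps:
H(P) = 53/(3*P) (H(P) = -(-53)/(3*P) = 53/(3*P))
z = -569 (z = -4 + (-565 - (6 - 6)²) = -4 + (-565 - 1*0²) = -4 + (-565 - 1*0) = -4 + (-565 + 0) = -4 - 565 = -569)
(z + H(-7)) + 599 = (-569 + (53/3)/(-7)) + 599 = (-569 + (53/3)*(-⅐)) + 599 = (-569 - 53/21) + 599 = -12002/21 + 599 = 577/21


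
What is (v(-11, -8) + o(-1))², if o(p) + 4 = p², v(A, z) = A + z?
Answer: 484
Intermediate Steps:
o(p) = -4 + p²
(v(-11, -8) + o(-1))² = ((-11 - 8) + (-4 + (-1)²))² = (-19 + (-4 + 1))² = (-19 - 3)² = (-22)² = 484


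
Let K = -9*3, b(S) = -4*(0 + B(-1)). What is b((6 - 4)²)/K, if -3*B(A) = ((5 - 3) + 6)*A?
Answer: 32/81 ≈ 0.39506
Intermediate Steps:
B(A) = -8*A/3 (B(A) = -((5 - 3) + 6)*A/3 = -(2 + 6)*A/3 = -8*A/3)
b(S) = -32/3 (b(S) = -4*(0 - 8/3*(-1)) = -4*(0 + 8/3) = -4*8/3 = -32/3)
K = -27
b((6 - 4)²)/K = -32/3/(-27) = -32/3*(-1/27) = 32/81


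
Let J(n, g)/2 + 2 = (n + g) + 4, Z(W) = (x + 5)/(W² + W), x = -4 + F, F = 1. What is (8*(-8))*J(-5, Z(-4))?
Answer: 1088/3 ≈ 362.67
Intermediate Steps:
x = -3 (x = -4 + 1 = -3)
Z(W) = 2/(W + W²) (Z(W) = (-3 + 5)/(W² + W) = 2/(W + W²))
J(n, g) = 4 + 2*g + 2*n (J(n, g) = -4 + 2*((n + g) + 4) = -4 + 2*((g + n) + 4) = -4 + 2*(4 + g + n) = -4 + (8 + 2*g + 2*n) = 4 + 2*g + 2*n)
(8*(-8))*J(-5, Z(-4)) = (8*(-8))*(4 + 2*(2/(-4*(1 - 4))) + 2*(-5)) = -64*(4 + 2*(2*(-¼)/(-3)) - 10) = -64*(4 + 2*(2*(-¼)*(-⅓)) - 10) = -64*(4 + 2*(⅙) - 10) = -64*(4 + ⅓ - 10) = -64*(-17/3) = 1088/3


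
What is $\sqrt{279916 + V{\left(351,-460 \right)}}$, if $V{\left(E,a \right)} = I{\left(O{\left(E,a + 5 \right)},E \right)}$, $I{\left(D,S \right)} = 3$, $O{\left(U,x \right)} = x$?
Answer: $\sqrt{279919} \approx 529.07$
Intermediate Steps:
$V{\left(E,a \right)} = 3$
$\sqrt{279916 + V{\left(351,-460 \right)}} = \sqrt{279916 + 3} = \sqrt{279919}$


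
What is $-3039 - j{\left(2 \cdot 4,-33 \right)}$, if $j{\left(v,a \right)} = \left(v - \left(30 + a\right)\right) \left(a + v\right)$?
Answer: $-2764$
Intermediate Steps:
$j{\left(v,a \right)} = \left(a + v\right) \left(-30 + v - a\right)$ ($j{\left(v,a \right)} = \left(-30 + v - a\right) \left(a + v\right) = \left(a + v\right) \left(-30 + v - a\right)$)
$-3039 - j{\left(2 \cdot 4,-33 \right)} = -3039 - \left(\left(2 \cdot 4\right)^{2} - \left(-33\right)^{2} - -990 - 30 \cdot 2 \cdot 4\right) = -3039 - \left(8^{2} - 1089 + 990 - 240\right) = -3039 - \left(64 - 1089 + 990 - 240\right) = -3039 - -275 = -3039 + 275 = -2764$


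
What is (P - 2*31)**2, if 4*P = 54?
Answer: 9409/4 ≈ 2352.3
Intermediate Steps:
P = 27/2 (P = (1/4)*54 = 27/2 ≈ 13.500)
(P - 2*31)**2 = (27/2 - 2*31)**2 = (27/2 - 62)**2 = (-97/2)**2 = 9409/4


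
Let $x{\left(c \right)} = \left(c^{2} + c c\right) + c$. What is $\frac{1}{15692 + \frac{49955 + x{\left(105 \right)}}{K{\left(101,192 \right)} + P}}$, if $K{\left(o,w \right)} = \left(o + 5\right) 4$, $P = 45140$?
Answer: $\frac{22782}{357531199} \approx 6.372 \cdot 10^{-5}$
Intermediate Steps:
$x{\left(c \right)} = c + 2 c^{2}$ ($x{\left(c \right)} = \left(c^{2} + c^{2}\right) + c = 2 c^{2} + c = c + 2 c^{2}$)
$K{\left(o,w \right)} = 20 + 4 o$ ($K{\left(o,w \right)} = \left(5 + o\right) 4 = 20 + 4 o$)
$\frac{1}{15692 + \frac{49955 + x{\left(105 \right)}}{K{\left(101,192 \right)} + P}} = \frac{1}{15692 + \frac{49955 + 105 \left(1 + 2 \cdot 105\right)}{\left(20 + 4 \cdot 101\right) + 45140}} = \frac{1}{15692 + \frac{49955 + 105 \left(1 + 210\right)}{\left(20 + 404\right) + 45140}} = \frac{1}{15692 + \frac{49955 + 105 \cdot 211}{424 + 45140}} = \frac{1}{15692 + \frac{49955 + 22155}{45564}} = \frac{1}{15692 + 72110 \cdot \frac{1}{45564}} = \frac{1}{15692 + \frac{36055}{22782}} = \frac{1}{\frac{357531199}{22782}} = \frac{22782}{357531199}$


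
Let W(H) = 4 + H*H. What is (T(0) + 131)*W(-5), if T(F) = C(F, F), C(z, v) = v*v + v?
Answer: 3799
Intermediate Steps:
W(H) = 4 + H²
C(z, v) = v + v² (C(z, v) = v² + v = v + v²)
T(F) = F*(1 + F)
(T(0) + 131)*W(-5) = (0*(1 + 0) + 131)*(4 + (-5)²) = (0*1 + 131)*(4 + 25) = (0 + 131)*29 = 131*29 = 3799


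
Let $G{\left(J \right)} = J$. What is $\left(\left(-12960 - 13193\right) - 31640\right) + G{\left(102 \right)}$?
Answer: $-57691$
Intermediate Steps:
$\left(\left(-12960 - 13193\right) - 31640\right) + G{\left(102 \right)} = \left(\left(-12960 - 13193\right) - 31640\right) + 102 = \left(-26153 - 31640\right) + 102 = -57793 + 102 = -57691$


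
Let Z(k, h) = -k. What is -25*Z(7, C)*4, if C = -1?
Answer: 700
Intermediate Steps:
-25*Z(7, C)*4 = -(-25)*7*4 = -25*(-7)*4 = 175*4 = 700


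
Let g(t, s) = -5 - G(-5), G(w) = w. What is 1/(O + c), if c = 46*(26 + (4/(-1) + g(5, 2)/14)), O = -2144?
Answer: -1/1132 ≈ -0.00088339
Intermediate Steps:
g(t, s) = 0 (g(t, s) = -5 - 1*(-5) = -5 + 5 = 0)
c = 1012 (c = 46*(26 + (4/(-1) + 0/14)) = 46*(26 + (4*(-1) + 0*(1/14))) = 46*(26 + (-4 + 0)) = 46*(26 - 4) = 46*22 = 1012)
1/(O + c) = 1/(-2144 + 1012) = 1/(-1132) = -1/1132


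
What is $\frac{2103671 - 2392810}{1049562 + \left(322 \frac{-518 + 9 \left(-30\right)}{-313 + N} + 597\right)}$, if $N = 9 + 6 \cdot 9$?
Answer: $- \frac{36142375}{131396743} \approx -0.27506$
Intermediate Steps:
$N = 63$ ($N = 9 + 54 = 63$)
$\frac{2103671 - 2392810}{1049562 + \left(322 \frac{-518 + 9 \left(-30\right)}{-313 + N} + 597\right)} = \frac{2103671 - 2392810}{1049562 + \left(322 \frac{-518 + 9 \left(-30\right)}{-313 + 63} + 597\right)} = - \frac{289139}{1049562 + \left(322 \frac{-518 - 270}{-250} + 597\right)} = - \frac{289139}{1049562 + \left(322 \left(\left(-788\right) \left(- \frac{1}{250}\right)\right) + 597\right)} = - \frac{289139}{1049562 + \left(322 \cdot \frac{394}{125} + 597\right)} = - \frac{289139}{1049562 + \left(\frac{126868}{125} + 597\right)} = - \frac{289139}{1049562 + \frac{201493}{125}} = - \frac{289139}{\frac{131396743}{125}} = \left(-289139\right) \frac{125}{131396743} = - \frac{36142375}{131396743}$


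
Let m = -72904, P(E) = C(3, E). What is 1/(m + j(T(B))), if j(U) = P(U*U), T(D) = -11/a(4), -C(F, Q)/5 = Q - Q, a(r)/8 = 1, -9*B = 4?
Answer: -1/72904 ≈ -1.3717e-5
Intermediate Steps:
B = -4/9 (B = -1/9*4 = -4/9 ≈ -0.44444)
a(r) = 8 (a(r) = 8*1 = 8)
C(F, Q) = 0 (C(F, Q) = -5*(Q - Q) = -5*0 = 0)
T(D) = -11/8
P(E) = 0
j(U) = 0
1/(m + j(T(B))) = 1/(-72904 + 0) = 1/(-72904) = -1/72904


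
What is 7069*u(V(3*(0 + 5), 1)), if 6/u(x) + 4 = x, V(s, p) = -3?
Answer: -42414/7 ≈ -6059.1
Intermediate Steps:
u(x) = 6/(-4 + x)
7069*u(V(3*(0 + 5), 1)) = 7069*(6/(-4 - 3)) = 7069*(6/(-7)) = 7069*(6*(-⅐)) = 7069*(-6/7) = -42414/7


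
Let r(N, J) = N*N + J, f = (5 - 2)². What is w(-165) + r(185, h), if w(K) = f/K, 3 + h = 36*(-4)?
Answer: 1874287/55 ≈ 34078.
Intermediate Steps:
h = -147 (h = -3 + 36*(-4) = -3 - 144 = -147)
f = 9 (f = 3² = 9)
r(N, J) = J + N² (r(N, J) = N² + J = J + N²)
w(K) = 9/K
w(-165) + r(185, h) = 9/(-165) + (-147 + 185²) = 9*(-1/165) + (-147 + 34225) = -3/55 + 34078 = 1874287/55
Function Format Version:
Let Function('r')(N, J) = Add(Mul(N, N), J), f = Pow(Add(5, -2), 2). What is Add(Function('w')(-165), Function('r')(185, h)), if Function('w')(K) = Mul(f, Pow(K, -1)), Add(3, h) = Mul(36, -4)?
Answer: Rational(1874287, 55) ≈ 34078.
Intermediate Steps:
h = -147 (h = Add(-3, Mul(36, -4)) = Add(-3, -144) = -147)
f = 9 (f = Pow(3, 2) = 9)
Function('r')(N, J) = Add(J, Pow(N, 2)) (Function('r')(N, J) = Add(Pow(N, 2), J) = Add(J, Pow(N, 2)))
Function('w')(K) = Mul(9, Pow(K, -1))
Add(Function('w')(-165), Function('r')(185, h)) = Add(Mul(9, Pow(-165, -1)), Add(-147, Pow(185, 2))) = Add(Mul(9, Rational(-1, 165)), Add(-147, 34225)) = Add(Rational(-3, 55), 34078) = Rational(1874287, 55)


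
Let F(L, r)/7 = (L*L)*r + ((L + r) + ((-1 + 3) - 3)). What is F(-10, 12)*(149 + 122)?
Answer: 2278297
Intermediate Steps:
F(L, r) = -7 + 7*L + 7*r + 7*r*L² (F(L, r) = 7*((L*L)*r + ((L + r) + ((-1 + 3) - 3))) = 7*(L²*r + ((L + r) + (2 - 3))) = 7*(r*L² + ((L + r) - 1)) = 7*(r*L² + (-1 + L + r)) = 7*(-1 + L + r + r*L²) = -7 + 7*L + 7*r + 7*r*L²)
F(-10, 12)*(149 + 122) = (-7 + 7*(-10) + 7*12 + 7*12*(-10)²)*(149 + 122) = (-7 - 70 + 84 + 7*12*100)*271 = (-7 - 70 + 84 + 8400)*271 = 8407*271 = 2278297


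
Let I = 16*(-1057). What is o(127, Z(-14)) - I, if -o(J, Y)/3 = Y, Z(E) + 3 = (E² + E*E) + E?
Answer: 15787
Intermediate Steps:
Z(E) = -3 + E + 2*E² (Z(E) = -3 + ((E² + E*E) + E) = -3 + ((E² + E²) + E) = -3 + (2*E² + E) = -3 + (E + 2*E²) = -3 + E + 2*E²)
o(J, Y) = -3*Y
I = -16912
o(127, Z(-14)) - I = -3*(-3 - 14 + 2*(-14)²) - 1*(-16912) = -3*(-3 - 14 + 2*196) + 16912 = -3*(-3 - 14 + 392) + 16912 = -3*375 + 16912 = -1125 + 16912 = 15787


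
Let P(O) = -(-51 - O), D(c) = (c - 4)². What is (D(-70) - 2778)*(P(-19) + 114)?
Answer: 393908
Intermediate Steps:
D(c) = (-4 + c)²
P(O) = 51 + O
(D(-70) - 2778)*(P(-19) + 114) = ((-4 - 70)² - 2778)*((51 - 19) + 114) = ((-74)² - 2778)*(32 + 114) = (5476 - 2778)*146 = 2698*146 = 393908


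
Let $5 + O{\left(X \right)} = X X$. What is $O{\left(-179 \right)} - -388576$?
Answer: $420612$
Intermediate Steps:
$O{\left(X \right)} = -5 + X^{2}$ ($O{\left(X \right)} = -5 + X X = -5 + X^{2}$)
$O{\left(-179 \right)} - -388576 = \left(-5 + \left(-179\right)^{2}\right) - -388576 = \left(-5 + 32041\right) + 388576 = 32036 + 388576 = 420612$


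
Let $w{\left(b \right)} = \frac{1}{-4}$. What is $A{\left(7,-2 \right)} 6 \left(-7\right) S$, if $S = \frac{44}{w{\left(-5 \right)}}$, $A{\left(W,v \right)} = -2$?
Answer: $-14784$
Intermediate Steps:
$w{\left(b \right)} = - \frac{1}{4}$
$S = -176$ ($S = \frac{44}{- \frac{1}{4}} = 44 \left(-4\right) = -176$)
$A{\left(7,-2 \right)} 6 \left(-7\right) S = - 2 \cdot 6 \left(-7\right) \left(-176\right) = \left(-2\right) \left(-42\right) \left(-176\right) = 84 \left(-176\right) = -14784$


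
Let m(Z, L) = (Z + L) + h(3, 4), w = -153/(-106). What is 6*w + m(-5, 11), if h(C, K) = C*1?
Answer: 936/53 ≈ 17.660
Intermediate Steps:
h(C, K) = C
w = 153/106 (w = -153*(-1/106) = 153/106 ≈ 1.4434)
m(Z, L) = 3 + L + Z (m(Z, L) = (Z + L) + 3 = (L + Z) + 3 = 3 + L + Z)
6*w + m(-5, 11) = 6*(153/106) + (3 + 11 - 5) = 459/53 + 9 = 936/53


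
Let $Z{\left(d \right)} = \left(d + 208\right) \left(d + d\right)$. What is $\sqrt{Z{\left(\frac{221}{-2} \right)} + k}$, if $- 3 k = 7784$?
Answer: $\frac{i \sqrt{869118}}{6} \approx 155.38 i$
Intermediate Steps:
$k = - \frac{7784}{3}$ ($k = \left(- \frac{1}{3}\right) 7784 = - \frac{7784}{3} \approx -2594.7$)
$Z{\left(d \right)} = 2 d \left(208 + d\right)$ ($Z{\left(d \right)} = \left(208 + d\right) 2 d = 2 d \left(208 + d\right)$)
$\sqrt{Z{\left(\frac{221}{-2} \right)} + k} = \sqrt{2 \frac{221}{-2} \left(208 + \frac{221}{-2}\right) - \frac{7784}{3}} = \sqrt{2 \cdot 221 \left(- \frac{1}{2}\right) \left(208 + 221 \left(- \frac{1}{2}\right)\right) - \frac{7784}{3}} = \sqrt{2 \left(- \frac{221}{2}\right) \left(208 - \frac{221}{2}\right) - \frac{7784}{3}} = \sqrt{2 \left(- \frac{221}{2}\right) \frac{195}{2} - \frac{7784}{3}} = \sqrt{- \frac{43095}{2} - \frac{7784}{3}} = \sqrt{- \frac{144853}{6}} = \frac{i \sqrt{869118}}{6}$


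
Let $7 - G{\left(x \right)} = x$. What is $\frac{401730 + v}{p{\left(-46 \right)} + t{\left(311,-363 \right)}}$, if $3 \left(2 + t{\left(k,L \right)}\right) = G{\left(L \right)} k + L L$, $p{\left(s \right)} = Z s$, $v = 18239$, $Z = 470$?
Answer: $\frac{114537}{16543} \approx 6.9236$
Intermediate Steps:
$G{\left(x \right)} = 7 - x$
$p{\left(s \right)} = 470 s$
$t{\left(k,L \right)} = -2 + \frac{L^{2}}{3} + \frac{k \left(7 - L\right)}{3}$ ($t{\left(k,L \right)} = -2 + \frac{\left(7 - L\right) k + L L}{3} = -2 + \frac{k \left(7 - L\right) + L^{2}}{3} = -2 + \frac{L^{2} + k \left(7 - L\right)}{3} = -2 + \left(\frac{L^{2}}{3} + \frac{k \left(7 - L\right)}{3}\right) = -2 + \frac{L^{2}}{3} + \frac{k \left(7 - L\right)}{3}$)
$\frac{401730 + v}{p{\left(-46 \right)} + t{\left(311,-363 \right)}} = \frac{401730 + 18239}{470 \left(-46\right) - \left(2 - 43923 + \frac{311 \left(-7 - 363\right)}{3}\right)} = \frac{419969}{-21620 - \left(-43921 - \frac{115070}{3}\right)} = \frac{419969}{-21620 + \left(-2 + 43923 + \frac{115070}{3}\right)} = \frac{419969}{-21620 + \frac{246833}{3}} = \frac{419969}{\frac{181973}{3}} = 419969 \cdot \frac{3}{181973} = \frac{114537}{16543}$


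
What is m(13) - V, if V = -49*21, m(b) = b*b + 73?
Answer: 1271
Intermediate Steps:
m(b) = 73 + b² (m(b) = b² + 73 = 73 + b²)
V = -1029
m(13) - V = (73 + 13²) - 1*(-1029) = (73 + 169) + 1029 = 242 + 1029 = 1271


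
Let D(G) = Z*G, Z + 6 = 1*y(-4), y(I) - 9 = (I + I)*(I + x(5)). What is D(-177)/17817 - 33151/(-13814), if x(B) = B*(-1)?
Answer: 135756839/82041346 ≈ 1.6547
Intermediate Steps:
x(B) = -B
y(I) = 9 + 2*I*(-5 + I) (y(I) = 9 + (I + I)*(I - 1*5) = 9 + (2*I)*(I - 5) = 9 + (2*I)*(-5 + I) = 9 + 2*I*(-5 + I))
Z = 75 (Z = -6 + 1*(9 - 10*(-4) + 2*(-4)²) = -6 + 1*(9 + 40 + 2*16) = -6 + 1*(9 + 40 + 32) = -6 + 1*81 = -6 + 81 = 75)
D(G) = 75*G
D(-177)/17817 - 33151/(-13814) = (75*(-177))/17817 - 33151/(-13814) = -13275*1/17817 - 33151*(-1/13814) = -4425/5939 + 33151/13814 = 135756839/82041346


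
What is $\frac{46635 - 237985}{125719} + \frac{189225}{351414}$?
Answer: $- \frac{4828210125}{4908824074} \approx -0.98358$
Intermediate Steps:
$\frac{46635 - 237985}{125719} + \frac{189225}{351414} = \left(-191350\right) \frac{1}{125719} + 189225 \cdot \frac{1}{351414} = - \frac{191350}{125719} + \frac{21025}{39046} = - \frac{4828210125}{4908824074}$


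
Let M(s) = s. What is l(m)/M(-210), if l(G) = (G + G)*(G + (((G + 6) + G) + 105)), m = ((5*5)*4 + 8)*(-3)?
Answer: -13284/5 ≈ -2656.8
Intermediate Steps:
m = -324 (m = (25*4 + 8)*(-3) = (100 + 8)*(-3) = 108*(-3) = -324)
l(G) = 2*G*(111 + 3*G) (l(G) = (2*G)*(G + (((6 + G) + G) + 105)) = (2*G)*(G + ((6 + 2*G) + 105)) = (2*G)*(G + (111 + 2*G)) = (2*G)*(111 + 3*G) = 2*G*(111 + 3*G))
l(m)/M(-210) = (6*(-324)*(37 - 324))/(-210) = (6*(-324)*(-287))*(-1/210) = 557928*(-1/210) = -13284/5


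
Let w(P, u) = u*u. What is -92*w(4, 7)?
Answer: -4508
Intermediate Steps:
w(P, u) = u²
-92*w(4, 7) = -92*7² = -92*49 = -4508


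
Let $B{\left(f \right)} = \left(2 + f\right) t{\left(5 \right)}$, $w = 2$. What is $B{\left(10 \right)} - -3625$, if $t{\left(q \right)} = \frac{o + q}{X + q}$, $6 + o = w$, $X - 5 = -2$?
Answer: $\frac{7253}{2} \approx 3626.5$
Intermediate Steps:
$X = 3$ ($X = 5 - 2 = 3$)
$o = -4$ ($o = -6 + 2 = -4$)
$t{\left(q \right)} = \frac{-4 + q}{3 + q}$
$B{\left(f \right)} = \frac{1}{4} + \frac{f}{8}$ ($B{\left(f \right)} = \left(2 + f\right) \frac{-4 + 5}{3 + 5} = \left(2 + f\right) \frac{1}{8} \cdot 1 = \left(2 + f\right) \frac{1}{8} = \frac{1}{4} + \frac{f}{8}$)
$B{\left(10 \right)} - -3625 = \left(\frac{1}{4} + \frac{1}{8} \cdot 10\right) - -3625 = \left(\frac{1}{4} + \frac{5}{4}\right) + 3625 = \frac{3}{2} + 3625 = \frac{7253}{2}$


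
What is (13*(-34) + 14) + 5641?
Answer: 5213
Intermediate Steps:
(13*(-34) + 14) + 5641 = (-442 + 14) + 5641 = -428 + 5641 = 5213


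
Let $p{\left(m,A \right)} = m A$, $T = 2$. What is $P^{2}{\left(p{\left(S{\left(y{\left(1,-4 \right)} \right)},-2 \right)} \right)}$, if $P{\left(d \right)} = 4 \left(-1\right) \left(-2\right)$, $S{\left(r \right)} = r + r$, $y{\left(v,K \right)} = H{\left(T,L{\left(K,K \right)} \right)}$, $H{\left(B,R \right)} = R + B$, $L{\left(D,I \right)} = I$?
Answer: $64$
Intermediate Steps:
$H{\left(B,R \right)} = B + R$
$y{\left(v,K \right)} = 2 + K$
$S{\left(r \right)} = 2 r$
$p{\left(m,A \right)} = A m$
$P{\left(d \right)} = 8$ ($P{\left(d \right)} = \left(-4\right) \left(-2\right) = 8$)
$P^{2}{\left(p{\left(S{\left(y{\left(1,-4 \right)} \right)},-2 \right)} \right)} = 8^{2} = 64$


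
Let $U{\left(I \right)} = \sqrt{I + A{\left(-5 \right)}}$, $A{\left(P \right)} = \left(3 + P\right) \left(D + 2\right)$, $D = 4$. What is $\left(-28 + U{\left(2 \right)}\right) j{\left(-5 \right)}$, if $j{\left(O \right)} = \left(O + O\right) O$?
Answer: $-1400 + 50 i \sqrt{10} \approx -1400.0 + 158.11 i$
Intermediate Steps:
$A{\left(P \right)} = 18 + 6 P$ ($A{\left(P \right)} = \left(3 + P\right) \left(4 + 2\right) = \left(3 + P\right) 6 = 18 + 6 P$)
$j{\left(O \right)} = 2 O^{2}$ ($j{\left(O \right)} = 2 O O = 2 O^{2}$)
$U{\left(I \right)} = \sqrt{-12 + I}$ ($U{\left(I \right)} = \sqrt{I + \left(18 + 6 \left(-5\right)\right)} = \sqrt{I + \left(18 - 30\right)} = \sqrt{I - 12} = \sqrt{-12 + I}$)
$\left(-28 + U{\left(2 \right)}\right) j{\left(-5 \right)} = \left(-28 + \sqrt{-12 + 2}\right) 2 \left(-5\right)^{2} = \left(-28 + \sqrt{-10}\right) 2 \cdot 25 = \left(-28 + i \sqrt{10}\right) 50 = -1400 + 50 i \sqrt{10}$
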